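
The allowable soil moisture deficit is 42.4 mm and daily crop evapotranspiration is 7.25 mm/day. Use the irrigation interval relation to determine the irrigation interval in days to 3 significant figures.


Approach: apply the irrigation interval relation, interval = SMD / ETc.
interval = 42.4 / 7.25 = 5.85 days
Therefore the irrigation interval = 5.85 days.


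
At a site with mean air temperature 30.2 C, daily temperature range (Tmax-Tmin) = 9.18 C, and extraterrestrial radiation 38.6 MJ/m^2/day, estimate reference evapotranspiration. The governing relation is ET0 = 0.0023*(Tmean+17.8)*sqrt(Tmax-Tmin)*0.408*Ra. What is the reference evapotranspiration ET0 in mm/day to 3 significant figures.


ET0 = 0.0023*(30.2+17.8)*sqrt(9.18)*0.408*38.6 = 5.27 mm/day
Therefore the reference evapotranspiration ET0 = 5.27 mm/day.


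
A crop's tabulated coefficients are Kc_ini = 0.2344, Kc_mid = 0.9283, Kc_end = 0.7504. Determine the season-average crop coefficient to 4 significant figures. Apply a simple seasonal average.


Approach: apply a simple seasonal average, Kc_avg = (Kc_ini + Kc_mid + Kc_end)/3.
Kc_avg = (0.2344 + 0.9283 + 0.7504)/3 = 0.6377
Therefore the season-average crop coefficient = 0.6377.


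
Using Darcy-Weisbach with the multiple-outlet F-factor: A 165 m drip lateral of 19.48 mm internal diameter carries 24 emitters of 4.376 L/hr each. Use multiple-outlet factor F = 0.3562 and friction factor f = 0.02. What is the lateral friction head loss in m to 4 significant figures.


Approach: apply Darcy-Weisbach with the multiple-outlet F-factor, Q = n*q/(3600*1000) m^3/s; v = Q/A; hf = F*f*(L/D)*(v^2/(2g)).
Q = 24*4.376/(3600*1000) = 2.91733e-05 m^3/s
A = pi*(19.48e-3/2)^2 = 2.98035e-04 m^2, so v = Q/A = 0.0978855 m/s
hf = 0.3562*0.02*(165/0.01948)*(0.0978855^2/(2*9.81)) = 0.02947 m
Therefore the lateral friction head loss = 0.02947 m.


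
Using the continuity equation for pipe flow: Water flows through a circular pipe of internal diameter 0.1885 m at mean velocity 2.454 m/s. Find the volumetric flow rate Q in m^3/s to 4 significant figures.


Approach: apply the continuity equation for pipe flow, Q = A * v with A = pi*(D/2)^2.
A = pi*(0.1885/2)^2 = 0.0279070 m^2
Q = 0.0279070 * 2.454 = 0.06848 m^3/s
Therefore the volumetric flow rate Q = 0.06848 m^3/s.


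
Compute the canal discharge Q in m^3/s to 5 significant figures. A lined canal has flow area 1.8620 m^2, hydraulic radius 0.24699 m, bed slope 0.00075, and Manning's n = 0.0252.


Approach: apply Manning's equation, Q = (1/n)*A*R^(2/3)*S^(1/2).
Q = (1/0.0252) * 1.8620 * 0.24699^(2/3) * 0.00075^(1/2) = 0.79658 m^3/s
Therefore the canal discharge Q = 0.79658 m^3/s.


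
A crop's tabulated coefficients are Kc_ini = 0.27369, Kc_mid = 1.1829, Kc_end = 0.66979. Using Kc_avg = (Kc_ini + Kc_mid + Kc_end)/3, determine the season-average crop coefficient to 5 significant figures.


Kc_avg = (0.27369 + 1.1829 + 0.66979)/3 = 0.70879
Therefore the season-average crop coefficient = 0.70879.


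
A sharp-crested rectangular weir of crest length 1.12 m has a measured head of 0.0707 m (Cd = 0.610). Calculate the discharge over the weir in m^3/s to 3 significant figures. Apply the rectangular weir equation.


Approach: apply the rectangular weir equation, Q = (2/3)*Cd*L*sqrt(2g)*H^1.5.
Q = (2/3)*0.610*1.12*sqrt(2*9.81)*0.0707^1.5 = 0.0379 m^3/s
Therefore the discharge over the weir = 0.0379 m^3/s.


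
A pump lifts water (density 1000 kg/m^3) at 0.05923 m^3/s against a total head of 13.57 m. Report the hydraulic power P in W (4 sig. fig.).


Approach: apply the hydraulic power relation, P = rho*g*Q*H.
P = 1000 * 9.81 * 0.05923 * 13.57 = 7885 W
Therefore the hydraulic power P = 7885 W.


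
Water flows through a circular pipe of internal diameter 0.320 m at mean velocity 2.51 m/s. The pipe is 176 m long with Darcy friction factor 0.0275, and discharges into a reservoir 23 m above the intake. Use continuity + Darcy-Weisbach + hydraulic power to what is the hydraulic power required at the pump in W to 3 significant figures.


Approach: apply continuity + Darcy-Weisbach + hydraulic power, Q = A*v; hf = f*(L/D)*(v^2/(2g)); H = static + hf; P = rho*g*Q*H.
Step 1 — flow rate (continuity, Q = A*v):
  A = pi*(0.320/2)^2 = 0.080425 m^2
  Q = 0.080425 * 2.51 = 0.20187 m^3/s
Step 2 — friction head loss (Darcy-Weisbach):
  hf = 0.0275 * (176/0.320) * (2.51^2 / (2*9.81))
  hf = 4.8567 m
Step 3 — total head: H = 23 + 4.8567 = 27.857 m
Step 4 — hydraulic power (P = rho*g*Q*H):
  P = 1000 * 9.81 * 0.20187 * 27.857 = 55200 W
Therefore the hydraulic power required at the pump = 55200 W.


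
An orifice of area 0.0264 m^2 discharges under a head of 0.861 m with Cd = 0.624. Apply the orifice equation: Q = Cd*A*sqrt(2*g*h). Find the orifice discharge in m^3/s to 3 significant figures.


Q = 0.624 * 0.0264 * sqrt(2*9.81*0.861) = 0.0677 m^3/s
Therefore the orifice discharge = 0.0677 m^3/s.


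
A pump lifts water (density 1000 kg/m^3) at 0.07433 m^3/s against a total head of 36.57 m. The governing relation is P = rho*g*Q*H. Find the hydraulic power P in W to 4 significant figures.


P = 1000 * 9.81 * 0.07433 * 36.57 = 26670 W
Therefore the hydraulic power P = 26670 W.


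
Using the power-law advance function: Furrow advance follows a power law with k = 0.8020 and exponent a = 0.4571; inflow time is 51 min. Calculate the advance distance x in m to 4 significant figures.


Approach: apply the power-law advance function, x = k*t^a.
x = 0.8020 * 51^0.4571 = 4.838 m
Therefore the advance distance x = 4.838 m.


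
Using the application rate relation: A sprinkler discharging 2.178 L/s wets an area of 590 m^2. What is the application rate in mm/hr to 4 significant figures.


Approach: apply the application rate relation, rate = (Q/A)*3600.
rate = (2.178 / 590) * 3600 = 13.29 mm/hr
Therefore the application rate = 13.29 mm/hr.


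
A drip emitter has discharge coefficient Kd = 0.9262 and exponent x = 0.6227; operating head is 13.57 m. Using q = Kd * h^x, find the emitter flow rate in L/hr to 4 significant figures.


q = 0.9262 * 13.57^0.6227 = 4.699 L/hr
Therefore the emitter flow rate = 4.699 L/hr.


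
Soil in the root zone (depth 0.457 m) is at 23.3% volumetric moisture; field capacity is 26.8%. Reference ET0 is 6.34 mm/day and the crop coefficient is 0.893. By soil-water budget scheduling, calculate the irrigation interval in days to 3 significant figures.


Approach: apply soil-water budget scheduling, SMD = (FC-theta)/100*depth*1000; ETc = ET0*Kc; interval = SMD/ETc.
Step 1 — soil moisture deficit:
  SMD = (26.8 - 23.3)/100 * 0.457 * 1000 = 15.995 mm
Step 2 — daily crop ET (ETc = ET0*Kc):
  ETc = 6.34 * 0.893 = 5.6616 mm/day
Step 3 — irrigation interval (SMD/ETc):
  interval = 15.995 / 5.6616 = 2.83 days
Therefore the irrigation interval = 2.83 days.


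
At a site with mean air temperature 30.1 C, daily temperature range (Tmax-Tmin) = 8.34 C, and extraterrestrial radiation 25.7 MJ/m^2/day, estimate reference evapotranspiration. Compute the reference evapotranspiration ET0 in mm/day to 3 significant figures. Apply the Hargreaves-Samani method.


Approach: apply the Hargreaves-Samani method, ET0 = 0.0023*(Tmean+17.8)*sqrt(Tmax-Tmin)*0.408*Ra.
ET0 = 0.0023*(30.1+17.8)*sqrt(8.34)*0.408*25.7 = 3.34 mm/day
Therefore the reference evapotranspiration ET0 = 3.34 mm/day.


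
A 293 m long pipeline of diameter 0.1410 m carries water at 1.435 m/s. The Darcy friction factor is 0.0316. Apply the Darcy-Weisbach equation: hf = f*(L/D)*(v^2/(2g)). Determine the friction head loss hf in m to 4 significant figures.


hf = 0.0316 * (293/0.1410) * (1.435^2 / (2*9.81))
hf = 6.892 m
Therefore the friction head loss hf = 6.892 m.


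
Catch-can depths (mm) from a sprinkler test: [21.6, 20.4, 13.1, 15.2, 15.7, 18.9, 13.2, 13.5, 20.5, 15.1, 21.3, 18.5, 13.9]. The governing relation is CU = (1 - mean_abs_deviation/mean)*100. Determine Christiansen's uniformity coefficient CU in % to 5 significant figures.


mean = 16.99231 mm
mean |d_i - mean| = 2.960947 mm
CU = (1 - 2.960947/16.99231)*100 = 82.575 %
Therefore Christiansen's uniformity coefficient CU = 82.575 %.


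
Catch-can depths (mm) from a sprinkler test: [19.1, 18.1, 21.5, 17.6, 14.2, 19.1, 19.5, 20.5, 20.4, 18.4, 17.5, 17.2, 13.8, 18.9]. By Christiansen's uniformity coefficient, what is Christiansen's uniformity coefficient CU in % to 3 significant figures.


Approach: apply Christiansen's uniformity coefficient, CU = (1 - mean_abs_deviation/mean)*100.
mean = 18.271 mm
mean |d_i - mean| = 1.6041 mm
CU = (1 - 1.6041/18.271)*100 = 91.2 %
Therefore Christiansen's uniformity coefficient CU = 91.2 %.


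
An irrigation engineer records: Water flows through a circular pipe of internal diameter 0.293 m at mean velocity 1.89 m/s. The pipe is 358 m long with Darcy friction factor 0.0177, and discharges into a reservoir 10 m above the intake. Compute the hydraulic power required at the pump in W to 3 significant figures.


Approach: apply continuity + Darcy-Weisbach + hydraulic power, Q = A*v; hf = f*(L/D)*(v^2/(2g)); H = static + hf; P = rho*g*Q*H.
Step 1 — flow rate (continuity, Q = A*v):
  A = pi*(0.293/2)^2 = 0.067426 m^2
  Q = 0.067426 * 1.89 = 0.12743 m^3/s
Step 2 — friction head loss (Darcy-Weisbach):
  hf = 0.0177 * (358/0.293) * (1.89^2 / (2*9.81))
  hf = 3.9374 m
Step 3 — total head: H = 10 + 3.9374 = 13.937 m
Step 4 — hydraulic power (P = rho*g*Q*H):
  P = 1000 * 9.81 * 0.12743 * 13.937 = 17400 W
Therefore the hydraulic power required at the pump = 17400 W.


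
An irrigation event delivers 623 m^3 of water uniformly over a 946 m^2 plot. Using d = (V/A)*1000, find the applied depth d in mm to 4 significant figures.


d = (623 / 946) * 1000 = 658.6 mm
Therefore the applied depth d = 658.6 mm.


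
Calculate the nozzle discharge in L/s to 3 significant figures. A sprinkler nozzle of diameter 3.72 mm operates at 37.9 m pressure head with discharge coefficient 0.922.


Approach: apply the orifice equation, Q = Cd*A*sqrt(2*g*h), A = pi*(d/2)^2.
A = pi*(3.72e-3/2)^2 = 1.0869e-05 m^2
Q = 0.922 * 1.0869e-05 * sqrt(2*9.81*37.9) * 1000 = 0.273 L/s
Therefore the nozzle discharge = 0.273 L/s.


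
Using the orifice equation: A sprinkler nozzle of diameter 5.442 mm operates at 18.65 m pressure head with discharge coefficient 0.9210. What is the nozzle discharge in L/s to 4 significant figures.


Approach: apply the orifice equation, Q = Cd*A*sqrt(2*g*h), A = pi*(d/2)^2.
A = pi*(5.442e-3/2)^2 = 2.32599e-05 m^2
Q = 0.9210 * 2.32599e-05 * sqrt(2*9.81*18.65) * 1000 = 0.4098 L/s
Therefore the nozzle discharge = 0.4098 L/s.


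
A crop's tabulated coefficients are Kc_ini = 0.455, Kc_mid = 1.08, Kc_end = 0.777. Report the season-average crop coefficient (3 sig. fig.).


Approach: apply a simple seasonal average, Kc_avg = (Kc_ini + Kc_mid + Kc_end)/3.
Kc_avg = (0.455 + 1.08 + 0.777)/3 = 0.771
Therefore the season-average crop coefficient = 0.771.


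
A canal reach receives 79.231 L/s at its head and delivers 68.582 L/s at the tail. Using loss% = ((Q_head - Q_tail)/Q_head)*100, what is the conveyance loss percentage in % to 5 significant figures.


loss = ((79.231 - 68.582)/79.231)*100 = 13.440 %
Therefore the conveyance loss percentage = 13.440 %.


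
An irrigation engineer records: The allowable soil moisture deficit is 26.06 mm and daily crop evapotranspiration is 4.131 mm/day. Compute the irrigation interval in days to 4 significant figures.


Approach: apply the irrigation interval relation, interval = SMD / ETc.
interval = 26.06 / 4.131 = 6.308 days
Therefore the irrigation interval = 6.308 days.


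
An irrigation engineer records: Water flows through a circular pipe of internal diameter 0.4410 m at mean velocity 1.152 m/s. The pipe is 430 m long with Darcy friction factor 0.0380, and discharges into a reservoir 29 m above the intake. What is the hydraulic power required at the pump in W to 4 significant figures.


Approach: apply continuity + Darcy-Weisbach + hydraulic power, Q = A*v; hf = f*(L/D)*(v^2/(2g)); H = static + hf; P = rho*g*Q*H.
Step 1 — flow rate (continuity, Q = A*v):
  A = pi*(0.4410/2)^2 = 0.152745 m^2
  Q = 0.152745 * 1.152 = 0.175962 m^3/s
Step 2 — friction head loss (Darcy-Weisbach):
  hf = 0.0380 * (430/0.4410) * (1.152^2 / (2*9.81))
  hf = 2.50622 m
Step 3 — total head: H = 29 + 2.50622 = 31.5062 m
Step 4 — hydraulic power (P = rho*g*Q*H):
  P = 1000 * 9.81 * 0.175962 * 31.5062 = 54390 W
Therefore the hydraulic power required at the pump = 54390 W.


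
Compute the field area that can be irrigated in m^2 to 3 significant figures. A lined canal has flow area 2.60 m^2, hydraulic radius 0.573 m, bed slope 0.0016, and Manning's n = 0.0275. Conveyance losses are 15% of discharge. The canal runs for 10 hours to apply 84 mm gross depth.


Approach: apply Manning's equation with a conveyance and depth budget, Q = (1/n)*A*R^(2/3)*S^(1/2); Q_field = Q*(1-loss); Area = Q_field*t/(d/1000).
Step 1 — canal discharge (Manning's equation):
  Q = (1/0.0275) * 2.60 * 0.573^(2/3) * 0.0016^(1/2) = 2.6090 m^3/s
Step 2 — delivered flow: Q_field = 2.6090*(1 - 15/100) = 2.2176 m^3/s
Step 3 — volume delivered: V = 2.2176 * 10*3600 = 79835 m^3
Step 4 — area served: A = V / (depth/1000) = 79835 / 0.084 = 950000 m^2
Therefore the field area that can be irrigated = 950000 m^2.


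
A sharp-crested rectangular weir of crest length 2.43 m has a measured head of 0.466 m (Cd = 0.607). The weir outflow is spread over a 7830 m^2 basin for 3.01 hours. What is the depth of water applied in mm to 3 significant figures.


Approach: apply the rectangular weir equation with a volume-to-depth conversion, Q = (2/3)*Cd*L*sqrt(2g)*H^1.5; d = Q*t/A * 1000.
Step 1 — weir discharge:
  Q = (2/3)*0.607*2.43*sqrt(2*9.81)*0.466^1.5 = 1.3856 m^3/s
Step 2 — volume: V = 1.3856 * 3.01*3600 = 15014 m^3
Step 3 — depth: d = V/A * 1000 = 15014/7830 * 1000 = 1920 mm
Therefore the depth of water applied = 1920 mm.


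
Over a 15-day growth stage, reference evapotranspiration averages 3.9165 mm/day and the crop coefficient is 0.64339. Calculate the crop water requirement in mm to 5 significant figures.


Approach: apply the crop water requirement relation, CWR = ET0 * Kc * days.
CWR = 3.9165 * 0.64339 * 15 = 37.798 mm
Therefore the crop water requirement = 37.798 mm.


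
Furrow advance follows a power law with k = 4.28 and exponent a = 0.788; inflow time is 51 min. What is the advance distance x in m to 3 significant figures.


Approach: apply the power-law advance function, x = k*t^a.
x = 4.28 * 51^0.788 = 94.8 m
Therefore the advance distance x = 94.8 m.


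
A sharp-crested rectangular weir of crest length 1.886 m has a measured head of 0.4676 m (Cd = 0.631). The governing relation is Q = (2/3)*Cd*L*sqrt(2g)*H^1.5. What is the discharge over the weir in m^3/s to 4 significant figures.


Q = (2/3)*0.631*1.886*sqrt(2*9.81)*0.4676^1.5 = 1.124 m^3/s
Therefore the discharge over the weir = 1.124 m^3/s.


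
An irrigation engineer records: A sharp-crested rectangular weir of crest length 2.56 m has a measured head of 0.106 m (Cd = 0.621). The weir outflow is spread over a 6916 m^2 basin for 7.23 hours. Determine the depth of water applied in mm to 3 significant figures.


Approach: apply the rectangular weir equation with a volume-to-depth conversion, Q = (2/3)*Cd*L*sqrt(2g)*H^1.5; d = Q*t/A * 1000.
Step 1 — weir discharge:
  Q = (2/3)*0.621*2.56*sqrt(2*9.81)*0.106^1.5 = 0.16201 m^3/s
Step 2 — volume: V = 0.16201 * 7.23*3600 = 4216.9 m^3
Step 3 — depth: d = V/A * 1000 = 4216.9/6916 * 1000 = 610 mm
Therefore the depth of water applied = 610 mm.


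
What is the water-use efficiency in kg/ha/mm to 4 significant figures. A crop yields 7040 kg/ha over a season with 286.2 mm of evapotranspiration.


Approach: apply the water-use efficiency ratio, WUE = yield/ET.
WUE = 7040 / 286.2 = 24.60 kg/ha/mm
Therefore the water-use efficiency = 24.60 kg/ha/mm.


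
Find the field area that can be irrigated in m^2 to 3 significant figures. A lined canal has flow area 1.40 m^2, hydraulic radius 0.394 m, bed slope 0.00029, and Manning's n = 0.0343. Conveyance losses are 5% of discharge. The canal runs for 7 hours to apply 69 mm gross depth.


Approach: apply Manning's equation with a conveyance and depth budget, Q = (1/n)*A*R^(2/3)*S^(1/2); Q_field = Q*(1-loss); Area = Q_field*t/(d/1000).
Step 1 — canal discharge (Manning's equation):
  Q = (1/0.0343) * 1.40 * 0.394^(2/3) * 0.00029^(1/2) = 0.37356 m^3/s
Step 2 — delivered flow: Q_field = 0.37356*(1 - 5/100) = 0.35488 m^3/s
Step 3 — volume delivered: V = 0.35488 * 7*3600 = 8943.1 m^3
Step 4 — area served: A = V / (depth/1000) = 8943.1 / 0.069 = 130000 m^2
Therefore the field area that can be irrigated = 130000 m^2.


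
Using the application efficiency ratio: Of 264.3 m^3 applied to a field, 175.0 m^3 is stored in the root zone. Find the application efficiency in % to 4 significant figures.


Approach: apply the application efficiency ratio, Ea = (stored/applied)*100.
Ea = (175.0/264.3)*100 = 66.21 %
Therefore the application efficiency = 66.21 %.


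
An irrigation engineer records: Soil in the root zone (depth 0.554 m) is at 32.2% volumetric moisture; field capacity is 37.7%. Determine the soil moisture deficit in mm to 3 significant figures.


Approach: apply the soil moisture deficit relation, SMD = (FC - theta)/100 * depth * 1000.
SMD = (37.7 - 32.2)/100 * 0.554 * 1000 = 30.5 mm
Therefore the soil moisture deficit = 30.5 mm.


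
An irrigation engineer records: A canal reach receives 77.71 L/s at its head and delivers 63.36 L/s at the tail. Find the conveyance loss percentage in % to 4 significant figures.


Approach: apply the conveyance loss ratio, loss% = ((Q_head - Q_tail)/Q_head)*100.
loss = ((77.71 - 63.36)/77.71)*100 = 18.47 %
Therefore the conveyance loss percentage = 18.47 %.


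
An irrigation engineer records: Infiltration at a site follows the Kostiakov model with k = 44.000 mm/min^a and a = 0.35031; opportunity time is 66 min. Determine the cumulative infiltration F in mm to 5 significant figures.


Approach: apply the Kostiakov infiltration equation, F = k*t^a.
F = 44.000 * 66^0.35031 = 190.92 mm
Therefore the cumulative infiltration F = 190.92 mm.


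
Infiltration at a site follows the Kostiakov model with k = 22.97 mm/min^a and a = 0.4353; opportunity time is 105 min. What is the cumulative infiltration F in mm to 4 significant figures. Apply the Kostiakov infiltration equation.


Approach: apply the Kostiakov infiltration equation, F = k*t^a.
F = 22.97 * 105^0.4353 = 174.2 mm
Therefore the cumulative infiltration F = 174.2 mm.


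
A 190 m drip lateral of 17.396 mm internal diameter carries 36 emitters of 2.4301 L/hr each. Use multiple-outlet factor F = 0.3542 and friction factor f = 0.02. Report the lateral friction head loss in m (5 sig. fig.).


Approach: apply Darcy-Weisbach with the multiple-outlet F-factor, Q = n*q/(3600*1000) m^3/s; v = Q/A; hf = F*f*(L/D)*(v^2/(2g)).
Q = 36*2.4301/(3600*1000) = 2.430100e-05 m^3/s
A = pi*(17.396e-3/2)^2 = 2.376778e-04 m^2, so v = Q/A = 0.1022434 m/s
hf = 0.3542*0.02*(190/0.017396)*(0.1022434^2/(2*9.81)) = 0.041224 m
Therefore the lateral friction head loss = 0.041224 m.


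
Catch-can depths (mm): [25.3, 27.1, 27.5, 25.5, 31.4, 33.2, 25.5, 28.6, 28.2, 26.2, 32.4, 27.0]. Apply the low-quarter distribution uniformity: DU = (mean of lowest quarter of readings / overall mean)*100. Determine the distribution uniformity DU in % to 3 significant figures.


sorted lowest 3 of 12: [25.3, 25.5, 25.5] -> mean = 25.433 mm
overall mean = 28.158 mm
DU = (25.433/28.158)*100 = 90.3 %
Therefore the distribution uniformity DU = 90.3 %.


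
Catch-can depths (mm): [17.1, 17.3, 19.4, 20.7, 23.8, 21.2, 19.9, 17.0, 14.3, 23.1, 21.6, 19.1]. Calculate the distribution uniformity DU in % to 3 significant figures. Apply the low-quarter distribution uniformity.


Approach: apply the low-quarter distribution uniformity, DU = (mean of lowest quarter of readings / overall mean)*100.
sorted lowest 3 of 12: [14.3, 17.0, 17.1] -> mean = 16.133 mm
overall mean = 19.542 mm
DU = (16.133/19.542)*100 = 82.6 %
Therefore the distribution uniformity DU = 82.6 %.


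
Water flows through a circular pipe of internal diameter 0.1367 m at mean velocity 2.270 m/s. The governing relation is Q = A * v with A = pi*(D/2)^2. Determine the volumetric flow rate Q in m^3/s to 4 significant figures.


A = pi*(0.1367/2)^2 = 0.0146766 m^2
Q = 0.0146766 * 2.270 = 0.03332 m^3/s
Therefore the volumetric flow rate Q = 0.03332 m^3/s.


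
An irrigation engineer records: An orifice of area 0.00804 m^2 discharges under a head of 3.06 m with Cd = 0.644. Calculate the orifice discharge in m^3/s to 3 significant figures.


Approach: apply the orifice equation, Q = Cd*A*sqrt(2*g*h).
Q = 0.644 * 0.00804 * sqrt(2*9.81*3.06) = 0.0401 m^3/s
Therefore the orifice discharge = 0.0401 m^3/s.


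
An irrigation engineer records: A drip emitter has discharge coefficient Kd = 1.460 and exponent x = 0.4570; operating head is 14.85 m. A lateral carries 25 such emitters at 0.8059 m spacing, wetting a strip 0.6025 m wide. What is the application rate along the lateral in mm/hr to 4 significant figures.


Approach: apply the emitter equation with a lateral mass balance, q = Kd*h^x; Q = n*q; rate = Q/(n*spacing*width).
Step 1 — single emitter flow (q = Kd*h^x):
  q = 1.460 * 14.85^0.4570 = 5.00993 L/hr
Step 2 — total lateral flow: Q = 25 * 5.00993 = 125.248 L/hr
Step 3 — wetted area: A = 25 * 0.8059 * 0.6025 = 12.1389 m^2
Step 4 — application rate: Q/A = 125.248/12.1389 = 10.32 mm/hr
Therefore the application rate along the lateral = 10.32 mm/hr.


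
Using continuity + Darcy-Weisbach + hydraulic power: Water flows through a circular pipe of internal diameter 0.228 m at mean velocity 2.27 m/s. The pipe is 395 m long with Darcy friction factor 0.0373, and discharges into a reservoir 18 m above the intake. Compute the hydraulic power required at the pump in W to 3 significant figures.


Approach: apply continuity + Darcy-Weisbach + hydraulic power, Q = A*v; hf = f*(L/D)*(v^2/(2g)); H = static + hf; P = rho*g*Q*H.
Step 1 — flow rate (continuity, Q = A*v):
  A = pi*(0.228/2)^2 = 0.040828 m^2
  Q = 0.040828 * 2.27 = 0.092680 m^3/s
Step 2 — friction head loss (Darcy-Weisbach):
  hf = 0.0373 * (395/0.228) * (2.27^2 / (2*9.81))
  hf = 16.972 m
Step 3 — total head: H = 18 + 16.972 = 34.972 m
Step 4 — hydraulic power (P = rho*g*Q*H):
  P = 1000 * 9.81 * 0.092680 * 34.972 = 31800 W
Therefore the hydraulic power required at the pump = 31800 W.


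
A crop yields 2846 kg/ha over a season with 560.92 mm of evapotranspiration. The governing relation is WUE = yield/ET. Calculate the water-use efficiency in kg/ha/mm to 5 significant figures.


WUE = 2846 / 560.92 = 5.0738 kg/ha/mm
Therefore the water-use efficiency = 5.0738 kg/ha/mm.


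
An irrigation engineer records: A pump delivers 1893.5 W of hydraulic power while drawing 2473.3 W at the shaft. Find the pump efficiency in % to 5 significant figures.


Approach: apply the efficiency ratio, eta = (P_out/P_in)*100.
eta = (1893.5 / 2473.3) * 100 = 76.558 %
Therefore the pump efficiency = 76.558 %.


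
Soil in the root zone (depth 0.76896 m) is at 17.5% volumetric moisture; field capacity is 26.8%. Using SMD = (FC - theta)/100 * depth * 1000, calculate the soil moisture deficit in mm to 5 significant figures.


SMD = (26.8 - 17.5)/100 * 0.76896 * 1000 = 71.513 mm
Therefore the soil moisture deficit = 71.513 mm.


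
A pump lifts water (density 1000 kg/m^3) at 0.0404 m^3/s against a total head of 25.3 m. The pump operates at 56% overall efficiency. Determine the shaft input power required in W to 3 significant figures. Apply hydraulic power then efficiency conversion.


Approach: apply hydraulic power then efficiency conversion, P = rho*g*Q*H; P_in = P/eta.
Step 1 — hydraulic power (P = rho*g*Q*H):
  P = 1000 * 9.81 * 0.0404 * 25.3 = 10027 W
Step 2 — input power: P_in = P/eta = 10027 / 0.56 = 17900 W
Therefore the shaft input power required = 17900 W.


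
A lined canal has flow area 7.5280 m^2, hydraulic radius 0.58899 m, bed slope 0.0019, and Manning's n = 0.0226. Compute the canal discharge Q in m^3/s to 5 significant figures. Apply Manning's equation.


Approach: apply Manning's equation, Q = (1/n)*A*R^(2/3)*S^(1/2).
Q = (1/0.0226) * 7.5280 * 0.58899^(2/3) * 0.0019^(1/2) = 10.202 m^3/s
Therefore the canal discharge Q = 10.202 m^3/s.


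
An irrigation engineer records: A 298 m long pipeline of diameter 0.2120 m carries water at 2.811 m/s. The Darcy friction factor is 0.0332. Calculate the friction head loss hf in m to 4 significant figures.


Approach: apply the Darcy-Weisbach equation, hf = f*(L/D)*(v^2/(2g)).
hf = 0.0332 * (298/0.2120) * (2.811^2 / (2*9.81))
hf = 18.79 m
Therefore the friction head loss hf = 18.79 m.


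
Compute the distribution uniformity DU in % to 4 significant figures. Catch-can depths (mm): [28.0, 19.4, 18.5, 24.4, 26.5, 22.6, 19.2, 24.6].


Approach: apply the low-quarter distribution uniformity, DU = (mean of lowest quarter of readings / overall mean)*100.
sorted lowest 2 of 8: [18.5, 19.2] -> mean = 18.8500 mm
overall mean = 22.9000 mm
DU = (18.8500/22.9000)*100 = 82.31 %
Therefore the distribution uniformity DU = 82.31 %.


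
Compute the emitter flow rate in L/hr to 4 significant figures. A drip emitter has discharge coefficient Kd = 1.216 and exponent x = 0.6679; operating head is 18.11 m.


Approach: apply the emitter characteristic equation, q = Kd * h^x.
q = 1.216 * 18.11^0.6679 = 8.416 L/hr
Therefore the emitter flow rate = 8.416 L/hr.


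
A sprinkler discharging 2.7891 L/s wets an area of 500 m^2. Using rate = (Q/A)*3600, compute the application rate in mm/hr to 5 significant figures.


rate = (2.7891 / 500) * 3600 = 20.082 mm/hr
Therefore the application rate = 20.082 mm/hr.


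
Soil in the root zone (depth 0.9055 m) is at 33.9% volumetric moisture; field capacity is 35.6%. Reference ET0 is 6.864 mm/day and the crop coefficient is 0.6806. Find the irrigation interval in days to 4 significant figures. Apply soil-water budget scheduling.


Approach: apply soil-water budget scheduling, SMD = (FC-theta)/100*depth*1000; ETc = ET0*Kc; interval = SMD/ETc.
Step 1 — soil moisture deficit:
  SMD = (35.6 - 33.9)/100 * 0.9055 * 1000 = 15.3935 mm
Step 2 — daily crop ET (ETc = ET0*Kc):
  ETc = 6.864 * 0.6806 = 4.67164 mm/day
Step 3 — irrigation interval (SMD/ETc):
  interval = 15.3935 / 4.67164 = 3.295 days
Therefore the irrigation interval = 3.295 days.


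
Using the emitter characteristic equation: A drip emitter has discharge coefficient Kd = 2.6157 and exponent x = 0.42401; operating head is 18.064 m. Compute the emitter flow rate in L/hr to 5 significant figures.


Approach: apply the emitter characteristic equation, q = Kd * h^x.
q = 2.6157 * 18.064^0.42401 = 8.9226 L/hr
Therefore the emitter flow rate = 8.9226 L/hr.


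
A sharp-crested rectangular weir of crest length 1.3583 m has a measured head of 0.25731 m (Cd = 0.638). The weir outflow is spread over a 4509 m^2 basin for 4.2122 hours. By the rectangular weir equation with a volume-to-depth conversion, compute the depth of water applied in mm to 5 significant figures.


Approach: apply the rectangular weir equation with a volume-to-depth conversion, Q = (2/3)*Cd*L*sqrt(2g)*H^1.5; d = Q*t/A * 1000.
Step 1 — weir discharge:
  Q = (2/3)*0.638*1.3583*sqrt(2*9.81)*0.25731^1.5 = 0.3340101 m^3/s
Step 2 — volume: V = 0.3340101 * 4.2122*3600 = 5064.903 m^3
Step 3 — depth: d = V/A * 1000 = 5064.903/4509 * 1000 = 1123.3 mm
Therefore the depth of water applied = 1123.3 mm.


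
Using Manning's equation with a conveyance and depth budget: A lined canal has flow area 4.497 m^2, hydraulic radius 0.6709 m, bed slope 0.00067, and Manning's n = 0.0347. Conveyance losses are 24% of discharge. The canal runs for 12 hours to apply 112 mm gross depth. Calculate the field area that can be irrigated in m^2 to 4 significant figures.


Approach: apply Manning's equation with a conveyance and depth budget, Q = (1/n)*A*R^(2/3)*S^(1/2); Q_field = Q*(1-loss); Area = Q_field*t/(d/1000).
Step 1 — canal discharge (Manning's equation):
  Q = (1/0.0347) * 4.497 * 0.6709^(2/3) * 0.00067^(1/2) = 2.57081 m^3/s
Step 2 — delivered flow: Q_field = 2.57081*(1 - 24/100) = 1.95381 m^3/s
Step 3 — volume delivered: V = 1.95381 * 12*3600 = 84404.7 m^3
Step 4 — area served: A = V / (depth/1000) = 84404.7 / 0.112 = 753600 m^2
Therefore the field area that can be irrigated = 753600 m^2.


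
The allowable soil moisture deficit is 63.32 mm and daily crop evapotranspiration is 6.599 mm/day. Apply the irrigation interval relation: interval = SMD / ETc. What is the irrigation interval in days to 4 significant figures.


interval = 63.32 / 6.599 = 9.595 days
Therefore the irrigation interval = 9.595 days.


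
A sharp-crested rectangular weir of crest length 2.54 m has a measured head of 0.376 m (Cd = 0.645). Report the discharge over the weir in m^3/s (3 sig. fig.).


Approach: apply the rectangular weir equation, Q = (2/3)*Cd*L*sqrt(2g)*H^1.5.
Q = (2/3)*0.645*2.54*sqrt(2*9.81)*0.376^1.5 = 1.12 m^3/s
Therefore the discharge over the weir = 1.12 m^3/s.


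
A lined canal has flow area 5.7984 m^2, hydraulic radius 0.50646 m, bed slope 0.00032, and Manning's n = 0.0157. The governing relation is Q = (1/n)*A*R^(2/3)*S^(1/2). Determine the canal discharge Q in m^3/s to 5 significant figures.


Q = (1/0.0157) * 5.7984 * 0.50646^(2/3) * 0.00032^(1/2) = 4.1977 m^3/s
Therefore the canal discharge Q = 4.1977 m^3/s.


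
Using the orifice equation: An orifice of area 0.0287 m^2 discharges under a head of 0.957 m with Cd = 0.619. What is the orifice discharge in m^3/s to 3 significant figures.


Approach: apply the orifice equation, Q = Cd*A*sqrt(2*g*h).
Q = 0.619 * 0.0287 * sqrt(2*9.81*0.957) = 0.0770 m^3/s
Therefore the orifice discharge = 0.0770 m^3/s.


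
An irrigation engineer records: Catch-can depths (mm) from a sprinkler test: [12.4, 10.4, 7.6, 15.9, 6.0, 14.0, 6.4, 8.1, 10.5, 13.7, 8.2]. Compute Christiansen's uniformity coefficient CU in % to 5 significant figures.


Approach: apply Christiansen's uniformity coefficient, CU = (1 - mean_abs_deviation/mean)*100.
mean = 10.29091 mm
mean |d_i - mean| = 2.755372 mm
CU = (1 - 2.755372/10.29091)*100 = 73.225 %
Therefore Christiansen's uniformity coefficient CU = 73.225 %.


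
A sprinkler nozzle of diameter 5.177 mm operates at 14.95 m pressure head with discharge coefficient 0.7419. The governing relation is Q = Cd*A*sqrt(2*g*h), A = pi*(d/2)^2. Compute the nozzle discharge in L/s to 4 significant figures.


A = pi*(5.177e-3/2)^2 = 2.10497e-05 m^2
Q = 0.7419 * 2.10497e-05 * sqrt(2*9.81*14.95) * 1000 = 0.2675 L/s
Therefore the nozzle discharge = 0.2675 L/s.


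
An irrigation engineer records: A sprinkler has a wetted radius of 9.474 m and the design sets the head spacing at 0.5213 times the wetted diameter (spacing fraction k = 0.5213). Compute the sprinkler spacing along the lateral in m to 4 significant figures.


Approach: apply the sprinkler spacing rule (spacing as a fraction of wetted diameter), S = k*(2*R).
S = 0.5213 * (2 * 9.474) = 9.878 m
Therefore the sprinkler spacing along the lateral = 9.878 m.


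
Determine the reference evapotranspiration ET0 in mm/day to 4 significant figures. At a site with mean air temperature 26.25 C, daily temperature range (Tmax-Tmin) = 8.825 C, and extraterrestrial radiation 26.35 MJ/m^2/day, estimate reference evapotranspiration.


Approach: apply the Hargreaves-Samani method, ET0 = 0.0023*(Tmean+17.8)*sqrt(Tmax-Tmin)*0.408*Ra.
ET0 = 0.0023*(26.25+17.8)*sqrt(8.825)*0.408*26.35 = 3.236 mm/day
Therefore the reference evapotranspiration ET0 = 3.236 mm/day.


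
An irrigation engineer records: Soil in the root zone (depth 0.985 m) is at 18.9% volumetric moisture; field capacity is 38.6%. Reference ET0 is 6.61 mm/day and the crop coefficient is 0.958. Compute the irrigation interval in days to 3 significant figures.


Approach: apply soil-water budget scheduling, SMD = (FC-theta)/100*depth*1000; ETc = ET0*Kc; interval = SMD/ETc.
Step 1 — soil moisture deficit:
  SMD = (38.6 - 18.9)/100 * 0.985 * 1000 = 194.05 mm
Step 2 — daily crop ET (ETc = ET0*Kc):
  ETc = 6.61 * 0.958 = 6.3324 mm/day
Step 3 — irrigation interval (SMD/ETc):
  interval = 194.05 / 6.3324 = 30.6 days
Therefore the irrigation interval = 30.6 days.


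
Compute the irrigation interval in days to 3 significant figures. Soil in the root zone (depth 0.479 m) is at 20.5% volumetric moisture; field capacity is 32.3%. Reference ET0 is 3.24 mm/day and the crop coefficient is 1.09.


Approach: apply soil-water budget scheduling, SMD = (FC-theta)/100*depth*1000; ETc = ET0*Kc; interval = SMD/ETc.
Step 1 — soil moisture deficit:
  SMD = (32.3 - 20.5)/100 * 0.479 * 1000 = 56.522 mm
Step 2 — daily crop ET (ETc = ET0*Kc):
  ETc = 3.24 * 1.09 = 3.5316 mm/day
Step 3 — irrigation interval (SMD/ETc):
  interval = 56.522 / 3.5316 = 16.0 days
Therefore the irrigation interval = 16.0 days.


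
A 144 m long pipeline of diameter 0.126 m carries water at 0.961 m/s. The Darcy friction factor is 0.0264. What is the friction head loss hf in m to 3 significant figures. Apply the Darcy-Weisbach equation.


Approach: apply the Darcy-Weisbach equation, hf = f*(L/D)*(v^2/(2g)).
hf = 0.0264 * (144/0.126) * (0.961^2 / (2*9.81))
hf = 1.42 m
Therefore the friction head loss hf = 1.42 m.


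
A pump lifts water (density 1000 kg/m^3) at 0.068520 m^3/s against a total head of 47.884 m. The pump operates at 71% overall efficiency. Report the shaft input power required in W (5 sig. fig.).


Approach: apply hydraulic power then efficiency conversion, P = rho*g*Q*H; P_in = P/eta.
Step 1 — hydraulic power (P = rho*g*Q*H):
  P = 1000 * 9.81 * 0.068520 * 47.884 = 32186.72 W
Step 2 — input power: P_in = P/eta = 32186.72 / 0.71 = 45333 W
Therefore the shaft input power required = 45333 W.


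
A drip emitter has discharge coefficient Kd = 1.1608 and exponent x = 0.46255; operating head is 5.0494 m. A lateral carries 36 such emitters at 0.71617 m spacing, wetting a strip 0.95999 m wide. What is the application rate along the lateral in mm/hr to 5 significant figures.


Approach: apply the emitter equation with a lateral mass balance, q = Kd*h^x; Q = n*q; rate = Q/(n*spacing*width).
Step 1 — single emitter flow (q = Kd*h^x):
  q = 1.1608 * 5.0494^0.46255 = 2.454940 L/hr
Step 2 — total lateral flow: Q = 36 * 2.454940 = 88.37786 L/hr
Step 3 — wetted area: A = 36 * 0.71617 * 0.95999 = 24.75058 m^2
Step 4 — application rate: Q/A = 88.37786/24.75058 = 3.5707 mm/hr
Therefore the application rate along the lateral = 3.5707 mm/hr.


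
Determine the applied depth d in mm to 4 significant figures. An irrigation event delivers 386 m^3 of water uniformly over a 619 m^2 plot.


Approach: apply depth from volume over area, d = (V/A)*1000.
d = (386 / 619) * 1000 = 623.6 mm
Therefore the applied depth d = 623.6 mm.


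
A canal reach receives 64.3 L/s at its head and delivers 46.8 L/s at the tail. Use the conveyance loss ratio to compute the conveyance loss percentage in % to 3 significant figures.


Approach: apply the conveyance loss ratio, loss% = ((Q_head - Q_tail)/Q_head)*100.
loss = ((64.3 - 46.8)/64.3)*100 = 27.2 %
Therefore the conveyance loss percentage = 27.2 %.


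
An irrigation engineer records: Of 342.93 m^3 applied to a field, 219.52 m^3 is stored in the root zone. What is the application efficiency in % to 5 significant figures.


Approach: apply the application efficiency ratio, Ea = (stored/applied)*100.
Ea = (219.52/342.93)*100 = 64.013 %
Therefore the application efficiency = 64.013 %.


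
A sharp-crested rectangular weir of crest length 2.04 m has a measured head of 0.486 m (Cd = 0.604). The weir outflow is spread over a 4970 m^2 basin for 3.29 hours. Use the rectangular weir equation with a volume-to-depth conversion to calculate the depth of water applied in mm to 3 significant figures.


Approach: apply the rectangular weir equation with a volume-to-depth conversion, Q = (2/3)*Cd*L*sqrt(2g)*H^1.5; d = Q*t/A * 1000.
Step 1 — weir discharge:
  Q = (2/3)*0.604*2.04*sqrt(2*9.81)*0.486^1.5 = 1.2328 m^3/s
Step 2 — volume: V = 1.2328 * 3.29*3600 = 14601 m^3
Step 3 — depth: d = V/A * 1000 = 14601/4970 * 1000 = 2940 mm
Therefore the depth of water applied = 2940 mm.


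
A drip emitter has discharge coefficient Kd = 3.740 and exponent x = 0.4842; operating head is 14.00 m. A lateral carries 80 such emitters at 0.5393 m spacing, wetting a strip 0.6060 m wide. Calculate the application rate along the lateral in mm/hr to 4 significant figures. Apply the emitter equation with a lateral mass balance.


Approach: apply the emitter equation with a lateral mass balance, q = Kd*h^x; Q = n*q; rate = Q/(n*spacing*width).
Step 1 — single emitter flow (q = Kd*h^x):
  q = 3.740 * 14.00^0.4842 = 13.4223 L/hr
Step 2 — total lateral flow: Q = 80 * 13.4223 = 1073.78 L/hr
Step 3 — wetted area: A = 80 * 0.5393 * 0.6060 = 26.1453 m^2
Step 4 — application rate: Q/A = 1073.78/26.1453 = 41.07 mm/hr
Therefore the application rate along the lateral = 41.07 mm/hr.


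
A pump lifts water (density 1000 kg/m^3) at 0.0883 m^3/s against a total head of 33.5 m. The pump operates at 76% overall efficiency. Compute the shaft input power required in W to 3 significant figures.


Approach: apply hydraulic power then efficiency conversion, P = rho*g*Q*H; P_in = P/eta.
Step 1 — hydraulic power (P = rho*g*Q*H):
  P = 1000 * 9.81 * 0.0883 * 33.5 = 29018 W
Step 2 — input power: P_in = P/eta = 29018 / 0.76 = 38200 W
Therefore the shaft input power required = 38200 W.


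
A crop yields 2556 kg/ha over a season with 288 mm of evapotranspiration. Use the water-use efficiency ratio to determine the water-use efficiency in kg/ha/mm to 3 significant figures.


Approach: apply the water-use efficiency ratio, WUE = yield/ET.
WUE = 2556 / 288 = 8.88 kg/ha/mm
Therefore the water-use efficiency = 8.88 kg/ha/mm.


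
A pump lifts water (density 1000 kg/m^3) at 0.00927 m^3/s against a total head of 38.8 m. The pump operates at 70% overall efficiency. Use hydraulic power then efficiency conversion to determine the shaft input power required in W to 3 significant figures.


Approach: apply hydraulic power then efficiency conversion, P = rho*g*Q*H; P_in = P/eta.
Step 1 — hydraulic power (P = rho*g*Q*H):
  P = 1000 * 9.81 * 0.00927 * 38.8 = 3528.4 W
Step 2 — input power: P_in = P/eta = 3528.4 / 0.7 = 5040 W
Therefore the shaft input power required = 5040 W.


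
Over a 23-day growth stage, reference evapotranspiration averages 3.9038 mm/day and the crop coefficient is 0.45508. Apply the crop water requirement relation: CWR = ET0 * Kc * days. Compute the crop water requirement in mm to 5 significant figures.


CWR = 3.9038 * 0.45508 * 23 = 40.860 mm
Therefore the crop water requirement = 40.860 mm.


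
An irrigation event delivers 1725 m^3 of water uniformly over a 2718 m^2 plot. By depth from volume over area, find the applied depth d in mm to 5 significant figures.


Approach: apply depth from volume over area, d = (V/A)*1000.
d = (1725 / 2718) * 1000 = 634.66 mm
Therefore the applied depth d = 634.66 mm.


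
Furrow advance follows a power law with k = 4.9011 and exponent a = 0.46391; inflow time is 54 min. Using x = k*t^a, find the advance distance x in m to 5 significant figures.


x = 4.9011 * 54^0.46391 = 31.187 m
Therefore the advance distance x = 31.187 m.


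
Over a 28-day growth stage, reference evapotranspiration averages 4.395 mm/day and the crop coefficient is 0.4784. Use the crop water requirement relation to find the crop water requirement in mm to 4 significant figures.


Approach: apply the crop water requirement relation, CWR = ET0 * Kc * days.
CWR = 4.395 * 0.4784 * 28 = 58.87 mm
Therefore the crop water requirement = 58.87 mm.
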